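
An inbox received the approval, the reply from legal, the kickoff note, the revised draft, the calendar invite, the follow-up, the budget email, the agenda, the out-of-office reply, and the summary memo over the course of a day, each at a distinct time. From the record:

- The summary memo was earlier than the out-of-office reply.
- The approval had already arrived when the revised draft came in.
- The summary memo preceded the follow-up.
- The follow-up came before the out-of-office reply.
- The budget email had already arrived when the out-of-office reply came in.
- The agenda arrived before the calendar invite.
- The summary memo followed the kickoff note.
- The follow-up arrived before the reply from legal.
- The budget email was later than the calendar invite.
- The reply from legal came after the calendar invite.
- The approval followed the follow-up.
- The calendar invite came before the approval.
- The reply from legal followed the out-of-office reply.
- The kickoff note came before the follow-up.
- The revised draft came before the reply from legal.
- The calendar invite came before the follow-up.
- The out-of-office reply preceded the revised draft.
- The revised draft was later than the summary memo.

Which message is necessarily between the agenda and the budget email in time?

the calendar invite

Tracing the constraints gives the agenda → the calendar invite → the budget email, so the calendar invite sits after the agenda and before the budget email.
No other message is forced both after the agenda and before the budget email.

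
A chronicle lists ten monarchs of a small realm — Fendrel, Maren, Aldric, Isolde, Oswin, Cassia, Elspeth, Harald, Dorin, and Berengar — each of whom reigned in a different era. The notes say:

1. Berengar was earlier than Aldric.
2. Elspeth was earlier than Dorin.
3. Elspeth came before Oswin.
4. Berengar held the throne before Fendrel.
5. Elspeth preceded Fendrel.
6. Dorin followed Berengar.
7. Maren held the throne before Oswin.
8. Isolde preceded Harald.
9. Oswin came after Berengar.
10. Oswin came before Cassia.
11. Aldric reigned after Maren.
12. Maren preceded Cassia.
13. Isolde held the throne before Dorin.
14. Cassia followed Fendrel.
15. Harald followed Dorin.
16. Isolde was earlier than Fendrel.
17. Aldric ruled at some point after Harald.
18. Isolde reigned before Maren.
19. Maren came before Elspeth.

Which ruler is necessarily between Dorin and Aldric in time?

Harald

Tracing the constraints gives Dorin → Harald → Aldric, so Harald sits after Dorin and before Aldric.
No other ruler is forced both after Dorin and before Aldric.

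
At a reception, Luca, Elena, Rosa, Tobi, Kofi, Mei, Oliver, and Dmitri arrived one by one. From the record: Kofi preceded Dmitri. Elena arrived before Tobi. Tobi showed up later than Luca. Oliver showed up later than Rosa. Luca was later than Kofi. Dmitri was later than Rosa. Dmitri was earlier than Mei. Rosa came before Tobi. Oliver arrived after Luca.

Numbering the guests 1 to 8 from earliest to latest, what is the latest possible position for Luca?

6

Luca must come before Oliver and Tobi — 2 guests forced after them.
Everything else can be placed before Luca in some valid order, so Luca can sit as late as position 8 − 2 = 6.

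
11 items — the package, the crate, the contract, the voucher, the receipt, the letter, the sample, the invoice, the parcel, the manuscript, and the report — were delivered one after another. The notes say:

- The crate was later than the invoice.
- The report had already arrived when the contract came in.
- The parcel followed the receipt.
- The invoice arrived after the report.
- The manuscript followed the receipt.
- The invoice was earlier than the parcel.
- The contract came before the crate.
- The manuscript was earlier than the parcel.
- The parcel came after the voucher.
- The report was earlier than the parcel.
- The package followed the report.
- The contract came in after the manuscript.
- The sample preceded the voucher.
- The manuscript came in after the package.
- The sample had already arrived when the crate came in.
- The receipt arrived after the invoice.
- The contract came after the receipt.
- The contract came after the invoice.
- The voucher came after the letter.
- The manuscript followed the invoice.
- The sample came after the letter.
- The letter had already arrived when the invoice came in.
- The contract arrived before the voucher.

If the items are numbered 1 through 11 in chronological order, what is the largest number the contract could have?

8

The contract must come before the crate, the parcel, and the voucher — 3 items forced after it.
Everything else can be placed before the contract in some valid order, so the contract can sit as late as position 11 − 3 = 8.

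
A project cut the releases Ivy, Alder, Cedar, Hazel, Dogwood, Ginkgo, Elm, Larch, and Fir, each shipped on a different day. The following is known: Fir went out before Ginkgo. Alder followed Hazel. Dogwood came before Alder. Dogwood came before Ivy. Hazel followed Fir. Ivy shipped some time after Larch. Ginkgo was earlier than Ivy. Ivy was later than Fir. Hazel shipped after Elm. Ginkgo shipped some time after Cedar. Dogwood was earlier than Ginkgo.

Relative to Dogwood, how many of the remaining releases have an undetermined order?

Forced after Dogwood: Alder, Ginkgo, and Ivy.
That leaves Cedar, Elm, Fir, Hazel, and Larch with no forced order relative to Dogwood — 5.

5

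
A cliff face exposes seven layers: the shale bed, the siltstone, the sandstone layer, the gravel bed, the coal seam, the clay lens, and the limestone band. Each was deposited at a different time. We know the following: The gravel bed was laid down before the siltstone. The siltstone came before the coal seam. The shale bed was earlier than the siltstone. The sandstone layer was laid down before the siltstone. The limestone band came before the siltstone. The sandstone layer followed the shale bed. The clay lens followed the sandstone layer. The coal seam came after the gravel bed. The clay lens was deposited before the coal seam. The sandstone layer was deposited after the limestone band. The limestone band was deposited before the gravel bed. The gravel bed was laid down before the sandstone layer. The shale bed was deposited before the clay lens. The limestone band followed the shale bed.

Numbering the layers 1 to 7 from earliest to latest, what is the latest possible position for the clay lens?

6

The clay lens must come before the coal seam — 1 layer forced after it.
Everything else can be placed before the clay lens in some valid order, so the clay lens can sit as late as position 7 − 1 = 6.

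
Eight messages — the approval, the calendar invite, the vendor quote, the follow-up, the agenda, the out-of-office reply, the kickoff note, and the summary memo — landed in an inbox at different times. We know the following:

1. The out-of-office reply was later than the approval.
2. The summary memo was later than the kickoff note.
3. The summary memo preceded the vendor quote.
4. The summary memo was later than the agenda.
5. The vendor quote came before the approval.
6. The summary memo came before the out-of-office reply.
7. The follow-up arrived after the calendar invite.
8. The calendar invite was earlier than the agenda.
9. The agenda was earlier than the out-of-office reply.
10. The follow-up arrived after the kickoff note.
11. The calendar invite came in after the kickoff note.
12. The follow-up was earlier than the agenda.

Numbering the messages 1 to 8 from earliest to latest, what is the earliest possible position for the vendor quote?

The agenda, the calendar invite, the follow-up, the kickoff note, and the summary memo must all come before the vendor quote — 5 forced predecessors.
Nothing else is forced ahead of the vendor quote, so its earliest slot is position 5 + 1 = 6.

6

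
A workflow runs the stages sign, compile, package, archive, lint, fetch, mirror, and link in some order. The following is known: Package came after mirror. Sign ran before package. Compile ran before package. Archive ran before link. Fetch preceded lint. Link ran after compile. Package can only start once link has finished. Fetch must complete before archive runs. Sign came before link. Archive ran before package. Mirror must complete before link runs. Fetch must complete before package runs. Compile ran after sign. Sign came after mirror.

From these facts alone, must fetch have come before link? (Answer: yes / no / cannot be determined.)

Chain the constraints: fetch → archive → link. Each link is directly stated, so fetch comes before link.

yes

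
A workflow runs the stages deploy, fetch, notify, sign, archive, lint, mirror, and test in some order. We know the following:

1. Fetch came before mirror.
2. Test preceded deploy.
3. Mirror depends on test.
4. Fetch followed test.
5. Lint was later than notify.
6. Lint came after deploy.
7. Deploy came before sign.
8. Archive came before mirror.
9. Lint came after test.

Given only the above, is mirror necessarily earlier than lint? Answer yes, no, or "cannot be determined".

cannot be determined

No chain of stated constraints runs from mirror to lint, and none runs from lint to mirror either.
So the relative order of mirror and lint is not fixed by the given facts.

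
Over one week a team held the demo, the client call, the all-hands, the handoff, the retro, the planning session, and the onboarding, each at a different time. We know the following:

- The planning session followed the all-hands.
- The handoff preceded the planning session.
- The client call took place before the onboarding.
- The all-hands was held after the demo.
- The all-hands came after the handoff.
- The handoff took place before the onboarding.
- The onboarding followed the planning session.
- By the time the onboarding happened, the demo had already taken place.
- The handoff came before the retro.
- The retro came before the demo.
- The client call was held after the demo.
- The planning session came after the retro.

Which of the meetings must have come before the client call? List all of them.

Directly stated before the client call: the demo.
The handoff reaches the client call via the handoff → the retro → the demo → the client call.
The retro reaches the client call via the retro → the demo → the client call.
No chain forces the all-hands (or any of the others) ahead of the client call.

the demo, the handoff, the retro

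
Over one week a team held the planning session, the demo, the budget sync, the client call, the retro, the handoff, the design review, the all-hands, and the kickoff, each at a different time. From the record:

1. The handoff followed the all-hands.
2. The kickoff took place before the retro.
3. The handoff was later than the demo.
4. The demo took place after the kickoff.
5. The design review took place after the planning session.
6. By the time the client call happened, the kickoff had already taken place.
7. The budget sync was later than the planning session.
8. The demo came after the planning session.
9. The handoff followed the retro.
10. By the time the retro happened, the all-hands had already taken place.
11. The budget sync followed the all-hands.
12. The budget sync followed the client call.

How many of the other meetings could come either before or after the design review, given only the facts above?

7

Forced before the design review: the planning session.
That leaves the all-hands, the budget sync, the client call, the demo, the handoff, the kickoff, and the retro with no forced order relative to the design review — 7.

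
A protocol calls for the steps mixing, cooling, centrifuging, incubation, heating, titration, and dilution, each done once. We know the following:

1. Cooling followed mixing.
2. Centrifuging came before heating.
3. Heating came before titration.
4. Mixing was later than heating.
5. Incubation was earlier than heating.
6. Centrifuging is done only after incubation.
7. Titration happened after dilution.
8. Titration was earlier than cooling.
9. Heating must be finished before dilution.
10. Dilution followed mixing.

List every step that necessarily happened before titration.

Directly stated before titration: dilution and heating.
Centrifuging reaches titration via centrifuging → heating → titration.
Incubation reaches titration via incubation → heating → titration.
Mixing reaches titration via mixing → dilution → titration.

centrifuging, dilution, heating, incubation, mixing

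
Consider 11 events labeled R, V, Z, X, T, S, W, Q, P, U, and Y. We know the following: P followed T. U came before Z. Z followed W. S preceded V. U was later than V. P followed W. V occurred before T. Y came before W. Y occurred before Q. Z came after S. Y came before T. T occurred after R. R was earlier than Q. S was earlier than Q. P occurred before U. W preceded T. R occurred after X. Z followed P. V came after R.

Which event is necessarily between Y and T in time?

Tracing the constraints gives Y → W → T, so W sits after Y and before T.
No other event is forced both after Y and before T.

W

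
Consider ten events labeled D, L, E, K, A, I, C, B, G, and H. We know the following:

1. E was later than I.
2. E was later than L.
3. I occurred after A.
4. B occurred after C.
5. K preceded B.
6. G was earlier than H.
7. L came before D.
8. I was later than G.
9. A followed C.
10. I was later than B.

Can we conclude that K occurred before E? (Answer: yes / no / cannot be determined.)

yes

Chain the constraints: K → B → I → E. Each link is directly stated, so K comes before E.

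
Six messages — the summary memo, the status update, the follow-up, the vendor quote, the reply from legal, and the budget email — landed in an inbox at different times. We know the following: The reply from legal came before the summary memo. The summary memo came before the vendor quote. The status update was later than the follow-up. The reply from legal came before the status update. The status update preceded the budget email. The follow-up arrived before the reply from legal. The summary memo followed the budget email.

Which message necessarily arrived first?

the follow-up

The follow-up has a chain of constraints placing it before every other message, so the follow-up must be first.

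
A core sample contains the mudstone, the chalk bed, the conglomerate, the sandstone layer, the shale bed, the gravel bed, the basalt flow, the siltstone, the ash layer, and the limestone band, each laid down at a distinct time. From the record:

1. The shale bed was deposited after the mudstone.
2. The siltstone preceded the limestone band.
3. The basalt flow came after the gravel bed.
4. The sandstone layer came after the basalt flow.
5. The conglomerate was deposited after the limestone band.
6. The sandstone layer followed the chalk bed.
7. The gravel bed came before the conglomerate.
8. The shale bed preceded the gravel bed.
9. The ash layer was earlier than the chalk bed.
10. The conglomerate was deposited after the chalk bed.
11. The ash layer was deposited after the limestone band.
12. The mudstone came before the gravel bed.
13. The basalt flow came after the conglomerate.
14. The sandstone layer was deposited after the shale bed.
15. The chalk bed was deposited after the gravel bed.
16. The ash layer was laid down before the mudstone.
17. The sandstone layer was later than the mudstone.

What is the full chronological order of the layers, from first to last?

The constraints fix every adjacent pair, so only one ordering works:
the siltstone → the limestone band → the ash layer → the mudstone → the shale bed → the gravel bed → the chalk bed → the conglomerate → the basalt flow → the sandstone layer.

the siltstone, the limestone band, the ash layer, the mudstone, the shale bed, the gravel bed, the chalk bed, the conglomerate, the basalt flow, the sandstone layer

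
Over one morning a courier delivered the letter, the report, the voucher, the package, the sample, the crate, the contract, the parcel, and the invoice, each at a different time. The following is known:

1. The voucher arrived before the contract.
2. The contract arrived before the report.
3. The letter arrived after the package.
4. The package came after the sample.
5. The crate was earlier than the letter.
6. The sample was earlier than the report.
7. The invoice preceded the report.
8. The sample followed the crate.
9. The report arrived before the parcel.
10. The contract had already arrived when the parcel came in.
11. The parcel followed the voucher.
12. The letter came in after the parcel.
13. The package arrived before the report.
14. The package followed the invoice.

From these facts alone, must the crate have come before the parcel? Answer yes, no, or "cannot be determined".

yes

Chain the constraints: the crate → the sample → the report → the parcel. Each link is directly stated, so the crate comes before the parcel.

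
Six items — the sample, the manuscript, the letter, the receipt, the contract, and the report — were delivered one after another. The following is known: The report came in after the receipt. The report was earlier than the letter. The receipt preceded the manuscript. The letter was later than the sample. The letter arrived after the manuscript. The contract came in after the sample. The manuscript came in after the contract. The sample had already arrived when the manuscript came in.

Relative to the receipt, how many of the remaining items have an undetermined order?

Forced after the receipt: the letter, the manuscript, and the report.
That leaves the contract and the sample with no forced order relative to the receipt — 2.

2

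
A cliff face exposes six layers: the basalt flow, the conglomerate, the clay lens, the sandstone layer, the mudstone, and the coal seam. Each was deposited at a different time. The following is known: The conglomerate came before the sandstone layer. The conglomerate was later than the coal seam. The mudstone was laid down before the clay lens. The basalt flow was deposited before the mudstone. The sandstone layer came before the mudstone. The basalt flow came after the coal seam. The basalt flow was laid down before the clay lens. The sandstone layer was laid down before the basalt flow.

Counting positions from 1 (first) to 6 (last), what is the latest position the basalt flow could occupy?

4

The basalt flow must come before the clay lens and the mudstone — 2 layers forced after it.
Everything else can be placed before the basalt flow in some valid order, so the basalt flow can sit as late as position 6 − 2 = 4.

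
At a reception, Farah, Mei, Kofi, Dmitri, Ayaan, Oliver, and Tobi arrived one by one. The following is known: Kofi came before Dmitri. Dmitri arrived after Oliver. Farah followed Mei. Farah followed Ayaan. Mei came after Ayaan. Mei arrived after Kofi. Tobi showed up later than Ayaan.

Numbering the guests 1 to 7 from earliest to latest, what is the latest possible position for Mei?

6

Mei must come before Farah — 1 guest forced after them.
Everything else can be placed before Mei in some valid order, so Mei can sit as late as position 7 − 1 = 6.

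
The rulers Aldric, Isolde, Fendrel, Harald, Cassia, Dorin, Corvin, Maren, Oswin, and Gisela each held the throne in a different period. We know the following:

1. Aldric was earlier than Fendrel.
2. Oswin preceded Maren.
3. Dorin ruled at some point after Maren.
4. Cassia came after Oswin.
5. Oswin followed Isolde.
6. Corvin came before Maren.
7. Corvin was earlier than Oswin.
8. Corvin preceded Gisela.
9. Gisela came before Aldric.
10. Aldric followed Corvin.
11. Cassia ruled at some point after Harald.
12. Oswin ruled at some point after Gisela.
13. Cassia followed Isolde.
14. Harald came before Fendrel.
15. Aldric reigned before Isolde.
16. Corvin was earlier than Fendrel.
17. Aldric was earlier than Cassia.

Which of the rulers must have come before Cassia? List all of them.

Directly stated before Cassia: Aldric, Harald, Isolde, and Oswin.
Corvin reaches Cassia via Corvin → Aldric → Cassia.
Gisela reaches Cassia via Gisela → Aldric → Cassia.
No chain forces Dorin (or any of the others) ahead of Cassia.

Aldric, Corvin, Gisela, Harald, Isolde, Oswin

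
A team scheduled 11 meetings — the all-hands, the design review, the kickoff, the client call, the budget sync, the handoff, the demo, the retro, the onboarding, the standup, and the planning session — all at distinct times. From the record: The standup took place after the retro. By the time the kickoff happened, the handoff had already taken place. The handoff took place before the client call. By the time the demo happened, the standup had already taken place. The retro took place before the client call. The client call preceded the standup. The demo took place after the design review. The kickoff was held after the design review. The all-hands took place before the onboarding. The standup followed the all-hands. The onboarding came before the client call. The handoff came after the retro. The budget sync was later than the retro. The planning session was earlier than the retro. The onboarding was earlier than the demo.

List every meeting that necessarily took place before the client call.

Directly stated before the client call: the handoff, the onboarding, and the retro.
The all-hands reaches the client call via the all-hands → the onboarding → the client call.
The planning session reaches the client call via the planning session → the retro → the client call.
No chain forces the design review (or any of the others) ahead of the client call.

the all-hands, the handoff, the onboarding, the planning session, the retro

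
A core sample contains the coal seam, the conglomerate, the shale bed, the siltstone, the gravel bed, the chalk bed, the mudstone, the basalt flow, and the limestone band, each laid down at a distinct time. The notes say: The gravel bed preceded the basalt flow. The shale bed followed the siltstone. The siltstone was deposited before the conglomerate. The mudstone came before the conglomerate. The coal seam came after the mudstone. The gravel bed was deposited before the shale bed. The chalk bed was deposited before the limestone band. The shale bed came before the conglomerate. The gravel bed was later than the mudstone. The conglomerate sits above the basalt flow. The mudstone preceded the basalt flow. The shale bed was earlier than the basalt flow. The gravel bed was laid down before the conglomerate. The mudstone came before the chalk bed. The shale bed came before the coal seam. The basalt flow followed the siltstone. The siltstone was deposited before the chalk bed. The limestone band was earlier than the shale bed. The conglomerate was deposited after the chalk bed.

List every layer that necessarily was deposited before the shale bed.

the chalk bed, the gravel bed, the limestone band, the mudstone, the siltstone

Directly stated before the shale bed: the gravel bed, the limestone band, and the siltstone.
The chalk bed reaches the shale bed via the chalk bed → the limestone band → the shale bed.
The mudstone reaches the shale bed via the mudstone → the gravel bed → the shale bed.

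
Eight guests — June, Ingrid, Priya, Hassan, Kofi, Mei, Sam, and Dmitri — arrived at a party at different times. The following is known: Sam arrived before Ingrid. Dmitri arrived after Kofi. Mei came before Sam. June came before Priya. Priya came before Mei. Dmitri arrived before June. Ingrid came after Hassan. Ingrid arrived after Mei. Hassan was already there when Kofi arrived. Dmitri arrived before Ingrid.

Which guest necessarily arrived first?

Hassan

Hassan has a chain of constraints placing them before every other guest, so Hassan must be first.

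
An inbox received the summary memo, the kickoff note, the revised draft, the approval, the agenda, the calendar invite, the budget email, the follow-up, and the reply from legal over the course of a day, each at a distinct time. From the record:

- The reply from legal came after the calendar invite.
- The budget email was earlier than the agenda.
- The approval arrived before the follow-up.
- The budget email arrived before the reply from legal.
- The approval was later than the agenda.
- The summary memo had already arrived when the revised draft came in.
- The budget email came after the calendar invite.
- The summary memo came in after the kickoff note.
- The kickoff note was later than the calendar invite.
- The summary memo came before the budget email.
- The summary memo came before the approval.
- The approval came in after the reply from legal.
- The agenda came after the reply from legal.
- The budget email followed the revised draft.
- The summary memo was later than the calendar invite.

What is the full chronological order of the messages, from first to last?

the calendar invite, the kickoff note, the summary memo, the revised draft, the budget email, the reply from legal, the agenda, the approval, the follow-up

The constraints fix every adjacent pair, so only one ordering works:
the calendar invite → the kickoff note → the summary memo → the revised draft → the budget email → the reply from legal → the agenda → the approval → the follow-up.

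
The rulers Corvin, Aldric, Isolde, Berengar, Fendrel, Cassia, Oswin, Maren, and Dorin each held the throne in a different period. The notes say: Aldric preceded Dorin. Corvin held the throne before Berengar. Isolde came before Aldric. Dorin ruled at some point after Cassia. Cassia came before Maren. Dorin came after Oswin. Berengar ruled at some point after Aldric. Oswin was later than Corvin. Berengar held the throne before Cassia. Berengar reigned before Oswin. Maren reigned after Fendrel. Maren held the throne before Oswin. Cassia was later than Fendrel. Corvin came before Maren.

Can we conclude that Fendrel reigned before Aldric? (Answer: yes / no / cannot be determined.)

No chain of stated constraints runs from Fendrel to Aldric, and none runs from Aldric to Fendrel either.
So the relative order of Fendrel and Aldric is not fixed by the given facts.

cannot be determined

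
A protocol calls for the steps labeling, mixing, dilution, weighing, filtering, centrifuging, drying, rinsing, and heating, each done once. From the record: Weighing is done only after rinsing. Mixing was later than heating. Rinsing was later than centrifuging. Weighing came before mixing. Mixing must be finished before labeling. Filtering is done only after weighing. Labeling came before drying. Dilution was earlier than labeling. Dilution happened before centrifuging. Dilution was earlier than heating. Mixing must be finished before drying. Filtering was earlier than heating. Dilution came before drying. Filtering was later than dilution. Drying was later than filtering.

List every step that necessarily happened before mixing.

centrifuging, dilution, filtering, heating, rinsing, weighing

Directly stated before mixing: heating and weighing.
Centrifuging reaches mixing via centrifuging → rinsing → weighing → mixing.
Dilution reaches mixing via dilution → heating → mixing.
Filtering reaches mixing via filtering → heating → mixing.
Likewise rinsing reaches mixing by chaining the stated constraints.
No chain forces drying (or any of the others) ahead of mixing.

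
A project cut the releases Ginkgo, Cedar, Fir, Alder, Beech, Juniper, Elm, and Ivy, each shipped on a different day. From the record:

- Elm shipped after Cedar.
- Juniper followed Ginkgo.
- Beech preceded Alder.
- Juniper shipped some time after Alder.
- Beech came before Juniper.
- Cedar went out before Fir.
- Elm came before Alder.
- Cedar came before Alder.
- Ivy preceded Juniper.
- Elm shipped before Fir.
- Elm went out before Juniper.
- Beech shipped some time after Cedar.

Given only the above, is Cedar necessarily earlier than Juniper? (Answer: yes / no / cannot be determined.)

yes

Chain the constraints: Cedar → Alder → Juniper. Each link is directly stated, so Cedar comes before Juniper.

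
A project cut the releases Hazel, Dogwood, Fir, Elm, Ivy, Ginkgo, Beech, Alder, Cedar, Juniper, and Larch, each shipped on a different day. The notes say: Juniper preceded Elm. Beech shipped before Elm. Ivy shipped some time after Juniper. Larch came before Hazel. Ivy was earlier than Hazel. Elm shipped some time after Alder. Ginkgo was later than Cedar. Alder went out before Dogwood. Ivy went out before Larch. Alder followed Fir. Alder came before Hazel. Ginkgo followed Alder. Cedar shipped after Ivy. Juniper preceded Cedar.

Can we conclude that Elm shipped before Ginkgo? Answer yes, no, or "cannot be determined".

No chain of stated constraints runs from Elm to Ginkgo, and none runs from Ginkgo to Elm either.
So the relative order of Elm and Ginkgo is not fixed by the given facts.

cannot be determined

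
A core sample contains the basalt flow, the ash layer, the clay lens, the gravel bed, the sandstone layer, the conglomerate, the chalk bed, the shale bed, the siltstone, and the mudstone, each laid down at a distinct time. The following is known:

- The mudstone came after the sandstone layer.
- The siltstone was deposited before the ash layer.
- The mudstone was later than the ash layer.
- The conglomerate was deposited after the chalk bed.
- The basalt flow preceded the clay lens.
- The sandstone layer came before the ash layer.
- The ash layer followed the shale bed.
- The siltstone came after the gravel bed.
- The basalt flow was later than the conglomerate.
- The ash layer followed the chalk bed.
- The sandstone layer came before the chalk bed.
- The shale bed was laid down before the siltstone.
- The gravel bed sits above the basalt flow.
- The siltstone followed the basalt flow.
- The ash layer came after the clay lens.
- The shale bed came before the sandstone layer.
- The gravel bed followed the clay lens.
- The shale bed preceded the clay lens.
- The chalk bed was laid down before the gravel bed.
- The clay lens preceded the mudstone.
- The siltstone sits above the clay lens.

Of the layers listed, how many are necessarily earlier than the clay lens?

5

Directly stated before the clay lens: the basalt flow and the shale bed.
The chalk bed reaches the clay lens via the chalk bed → the conglomerate → the basalt flow → the clay lens.
The conglomerate reaches the clay lens via the conglomerate → the basalt flow → the clay lens.
The sandstone layer reaches the clay lens via the sandstone layer → the chalk bed → the conglomerate → the basalt flow → the clay lens.
That's the basalt flow, the chalk bed, the conglomerate, the sandstone layer, and the shale bed — 5 in all.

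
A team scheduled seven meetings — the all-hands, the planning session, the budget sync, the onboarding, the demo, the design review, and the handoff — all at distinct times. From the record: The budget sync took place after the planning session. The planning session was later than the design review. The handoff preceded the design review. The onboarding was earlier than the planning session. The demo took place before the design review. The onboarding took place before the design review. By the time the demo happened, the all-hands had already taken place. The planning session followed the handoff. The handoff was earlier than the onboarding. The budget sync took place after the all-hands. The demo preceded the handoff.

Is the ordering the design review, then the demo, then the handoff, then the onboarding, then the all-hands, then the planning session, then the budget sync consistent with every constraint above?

The constraints require the demo before the design review, but in the proposed sequence the design review appears ahead of the demo. That one violation is enough.

no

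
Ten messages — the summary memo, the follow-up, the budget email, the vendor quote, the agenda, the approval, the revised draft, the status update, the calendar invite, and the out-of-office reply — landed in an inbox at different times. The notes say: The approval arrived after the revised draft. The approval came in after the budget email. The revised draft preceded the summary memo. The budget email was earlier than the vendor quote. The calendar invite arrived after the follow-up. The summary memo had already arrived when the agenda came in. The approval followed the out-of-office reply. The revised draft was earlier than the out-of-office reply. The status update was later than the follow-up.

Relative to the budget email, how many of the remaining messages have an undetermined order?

Forced after the budget email: the approval and the vendor quote.
That leaves the agenda, the calendar invite, the follow-up, the out-of-office reply, the revised draft, the status update, and the summary memo with no forced order relative to the budget email — 7.

7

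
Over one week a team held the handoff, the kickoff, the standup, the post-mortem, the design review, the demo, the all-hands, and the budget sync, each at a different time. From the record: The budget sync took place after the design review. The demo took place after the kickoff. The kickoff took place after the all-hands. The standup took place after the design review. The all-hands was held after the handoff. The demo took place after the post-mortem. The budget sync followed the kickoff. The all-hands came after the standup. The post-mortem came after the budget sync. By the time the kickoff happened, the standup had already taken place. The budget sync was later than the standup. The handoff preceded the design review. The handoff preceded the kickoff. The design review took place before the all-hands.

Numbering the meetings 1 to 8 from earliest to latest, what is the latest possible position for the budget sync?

The budget sync must come before the demo and the post-mortem — 2 meetings forced after it.
Everything else can be placed before the budget sync in some valid order, so the budget sync can sit as late as position 8 − 2 = 6.

6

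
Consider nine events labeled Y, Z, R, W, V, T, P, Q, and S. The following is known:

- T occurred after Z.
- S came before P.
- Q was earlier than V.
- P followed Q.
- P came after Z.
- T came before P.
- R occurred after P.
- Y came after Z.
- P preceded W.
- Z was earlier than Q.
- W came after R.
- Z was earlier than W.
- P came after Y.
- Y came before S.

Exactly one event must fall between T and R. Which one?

P

Tracing the constraints gives T → P → R, so P sits after T and before R.
No other event is forced both after T and before R.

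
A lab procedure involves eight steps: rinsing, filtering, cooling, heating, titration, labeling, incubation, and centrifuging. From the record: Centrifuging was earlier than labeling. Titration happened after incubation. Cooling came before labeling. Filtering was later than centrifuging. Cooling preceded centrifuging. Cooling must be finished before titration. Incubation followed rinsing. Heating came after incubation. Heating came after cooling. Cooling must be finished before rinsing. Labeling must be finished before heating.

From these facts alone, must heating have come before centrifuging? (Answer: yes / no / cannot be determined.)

Tracing the constraints gives centrifuging → labeling → heating, so centrifuging must come before heating.
That means heating cannot be before centrifuging.

no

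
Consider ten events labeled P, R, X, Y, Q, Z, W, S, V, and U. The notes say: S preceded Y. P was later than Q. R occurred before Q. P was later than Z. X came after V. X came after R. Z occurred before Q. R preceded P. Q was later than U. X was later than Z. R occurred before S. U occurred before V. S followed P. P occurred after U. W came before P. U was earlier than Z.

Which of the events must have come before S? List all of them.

Directly stated before S: P and R.
Q reaches S via Q → P → S.
U reaches S via U → P → S.
W reaches S via W → P → S.
Likewise Z reaches S by chaining the stated constraints.
No chain forces V (or any of the others) ahead of S.

P, Q, R, U, W, Z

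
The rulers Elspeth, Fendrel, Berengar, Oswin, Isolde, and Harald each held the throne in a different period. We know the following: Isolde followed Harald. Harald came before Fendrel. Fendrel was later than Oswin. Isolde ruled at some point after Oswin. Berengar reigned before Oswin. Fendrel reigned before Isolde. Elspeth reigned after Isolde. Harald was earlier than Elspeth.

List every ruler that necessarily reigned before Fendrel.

Berengar, Harald, Oswin

Directly stated before Fendrel: Harald and Oswin.
Berengar reaches Fendrel via Berengar → Oswin → Fendrel.
No chain forces Elspeth (or any of the others) ahead of Fendrel.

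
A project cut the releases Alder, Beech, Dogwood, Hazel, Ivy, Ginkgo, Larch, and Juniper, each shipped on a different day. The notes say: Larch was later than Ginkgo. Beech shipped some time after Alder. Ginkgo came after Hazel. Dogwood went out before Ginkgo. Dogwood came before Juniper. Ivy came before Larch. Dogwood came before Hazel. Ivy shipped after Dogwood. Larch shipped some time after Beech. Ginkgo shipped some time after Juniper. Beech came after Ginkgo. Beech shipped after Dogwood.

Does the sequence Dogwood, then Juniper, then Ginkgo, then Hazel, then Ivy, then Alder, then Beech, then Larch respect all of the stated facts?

no

The constraints require Hazel before Ginkgo, but in the proposed sequence Ginkgo appears ahead of Hazel. That one violation is enough.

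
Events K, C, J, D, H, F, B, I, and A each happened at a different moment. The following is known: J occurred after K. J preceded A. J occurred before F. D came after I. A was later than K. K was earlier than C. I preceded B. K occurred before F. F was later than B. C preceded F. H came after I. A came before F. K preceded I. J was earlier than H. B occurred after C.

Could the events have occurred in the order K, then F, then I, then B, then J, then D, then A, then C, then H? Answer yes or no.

The constraints require A before F, but in the proposed sequence F appears ahead of A. That one violation is enough.

no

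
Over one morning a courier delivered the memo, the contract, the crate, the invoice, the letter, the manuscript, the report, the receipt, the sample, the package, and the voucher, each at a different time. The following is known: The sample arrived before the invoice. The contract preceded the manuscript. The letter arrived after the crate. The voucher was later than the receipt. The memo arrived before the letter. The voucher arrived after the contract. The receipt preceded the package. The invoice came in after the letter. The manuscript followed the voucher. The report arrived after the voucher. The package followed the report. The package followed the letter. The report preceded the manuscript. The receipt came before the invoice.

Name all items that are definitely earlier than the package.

the contract, the crate, the letter, the memo, the receipt, the report, the voucher

Directly stated before the package: the letter, the receipt, and the report.
The contract reaches the package via the contract → the voucher → the report → the package.
The crate reaches the package via the crate → the letter → the package.
The memo reaches the package via the memo → the letter → the package.
Likewise the voucher reaches the package by chaining the stated constraints.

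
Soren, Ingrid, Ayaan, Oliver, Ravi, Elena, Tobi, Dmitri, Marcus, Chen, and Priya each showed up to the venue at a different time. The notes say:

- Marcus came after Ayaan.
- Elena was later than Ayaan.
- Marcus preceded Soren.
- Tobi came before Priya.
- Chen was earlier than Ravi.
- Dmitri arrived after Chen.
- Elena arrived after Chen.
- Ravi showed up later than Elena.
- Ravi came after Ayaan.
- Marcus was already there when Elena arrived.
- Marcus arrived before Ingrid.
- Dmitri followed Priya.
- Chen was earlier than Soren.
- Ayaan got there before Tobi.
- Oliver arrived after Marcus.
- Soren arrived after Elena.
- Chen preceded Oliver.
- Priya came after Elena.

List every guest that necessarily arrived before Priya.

Ayaan, Chen, Elena, Marcus, Tobi

Directly stated before Priya: Elena and Tobi.
Ayaan reaches Priya via Ayaan → Elena → Priya.
Chen reaches Priya via Chen → Elena → Priya.
Marcus reaches Priya via Marcus → Elena → Priya.
No chain forces Ingrid (or any of the others) ahead of Priya.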